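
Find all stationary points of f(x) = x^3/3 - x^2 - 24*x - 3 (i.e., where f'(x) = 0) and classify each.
f'(x) = x^2 - 2*x - 24

Solve f'(x) = 0:
  Factor: x^2 - 2*x - 24 = (x - 6)*(x + 4) = 0.
  ⇒ x = -4, 6

f''(x) = 2*x - 2
Second-derivative test at each critical point:
  f''(-4) = -10 < 0 → local maximum
  f''(6) = 10 > 0 → local minimum

Critical points: x = -4 (local maximum); x = 6 (local minimum)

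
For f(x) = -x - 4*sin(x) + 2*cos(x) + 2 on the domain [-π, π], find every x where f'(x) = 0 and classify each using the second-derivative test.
f'(x) = -2*sin(x) - 4*cos(x) - 1

Solve f'(x) = 0 on [-π, π]:
  f'(x) = 0 ⇔ -2*sin(x) - 4*cos(x) = 1. Write the left side as R·cos(x + φ) with R = √((-4)² + 2²) = 2*sqrt(5), cos φ = -2*sqrt(5)/5, sin φ = sqrt(5)/5; then cos(x + φ) = sqrt(5)/10. Solve for x and keep the solutions lying in [-π, π].
  ⇒ x = atan((-2*sqrt(19) - 1)/(-2 + sqrt(19))) ≈ -1.3327, atan((-1 + 2*sqrt(19))/(-sqrt(19) - 2)) + pi ≈ 2.2600

f''(x) = 4*sin(x) - 2*cos(x)
Second-derivative test at each critical point:
  f''(-1.3327) = -4.3589 < 0 → local maximum
  f''(2.2600) = 4.3589 > 0 → local minimum

Critical points: x = atan((-2*sqrt(19) - 1)/(-2 + sqrt(19))) ≈ -1.3327 (local maximum); x = atan((-1 + 2*sqrt(19))/(-sqrt(19) - 2)) + pi ≈ 2.2600 (local minimum)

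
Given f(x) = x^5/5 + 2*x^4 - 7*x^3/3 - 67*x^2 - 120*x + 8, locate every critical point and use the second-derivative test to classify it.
f'(x) = x^4 + 8*x^3 - 7*x^2 - 134*x - 120

Solve f'(x) = 0:
  Factor: x^4 + 8*x^3 - 7*x^2 - 134*x - 120 = (x - 4)*(x + 1)*(x + 5)*(x + 6) = 0.
  ⇒ x = -6, -5, -1, 4

f''(x) = 4*x^3 + 24*x^2 - 14*x - 134
Second-derivative test at each critical point:
  f''(-6) = -50 < 0 → local maximum
  f''(-5) = 36 > 0 → local minimum
  f''(-1) = -100 < 0 → local maximum
  f''(4) = 450 > 0 → local minimum

Critical points: x = -6 (local maximum); x = -5 (local minimum); x = -1 (local maximum); x = 4 (local minimum)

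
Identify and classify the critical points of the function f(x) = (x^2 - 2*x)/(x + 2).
f'(x) = (x^2 + 4*x - 4)/(x^2 + 4*x + 4)

Solve f'(x) = 0:
  f'(x) = (x^2 + 4*x - 4)/(x + 2)^2; the denominator is positive wherever f is defined, so f'(x) = 0 ⇔ x^2 + 4*x - 4 = 0.
  x^2 + 4*x - 4 = 0 has no rational roots; quadratic formula: x = (-4 ± √32)/2.
  ⇒ x = -2*sqrt(2) - 2 ≈ -4.8284, -2 + 2*sqrt(2) ≈ 0.8284

f''(x) = 16/(x^3 + 6*x^2 + 12*x + 8)
Second-derivative test at each critical point:
  f''(-4.8284) = -0.7071 < 0 → local maximum
  f''(0.8284) = 0.7071 > 0 → local minimum

Critical points: x = -2*sqrt(2) - 2 ≈ -4.8284 (local maximum); x = -2 + 2*sqrt(2) ≈ 0.8284 (local minimum)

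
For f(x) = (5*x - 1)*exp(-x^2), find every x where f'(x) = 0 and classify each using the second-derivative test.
f'(x) = (-2*x*(5*x - 1) + 5)*exp(-x^2)

Solve f'(x) = 0:
  f'(x) = (-10*x^2 + 2*x + 5)·exp(-x^2) and exp(-x^2) > 0 for every x, so f'(x) = 0 ⇔ -10*x^2 + 2*x + 5 = 0.
  10*x^2 - 2*x - 5 = 0 has no rational roots; quadratic formula: x = (2 ± √204)/20.
  ⇒ x = 1/10 - sqrt(51)/10 ≈ -0.6141, 1/10 + sqrt(51)/10 ≈ 0.8141

f''(x) = 2*(2*x^2*(5*x - 1) - 15*x + 1)*exp(-x^2)
Second-derivative test at each critical point:
  f''(-0.6141) = 9.7952 > 0 → local minimum
  f''(0.8141) = -7.3613 < 0 → local maximum

Critical points: x = 1/10 - sqrt(51)/10 ≈ -0.6141 (local minimum); x = 1/10 + sqrt(51)/10 ≈ 0.8141 (local maximum)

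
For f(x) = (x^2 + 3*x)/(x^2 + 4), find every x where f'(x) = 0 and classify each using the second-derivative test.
f'(x) = (-3*x^2 + 8*x + 12)/(x^4 + 8*x^2 + 16)

Solve f'(x) = 0:
  f'(x) = -(3*x^2 - 8*x - 12)/(x^2 + 4)^2; the denominator is positive wherever f is defined, so f'(x) = 0 ⇔ -3*x^2 + 8*x + 12 = 0.
  3*x^2 - 8*x - 12 = 0 has no rational roots; quadratic formula: x = (8 ± √208)/6.
  ⇒ x = 4/3 - 2*sqrt(13)/3 ≈ -1.0704, 4/3 + 2*sqrt(13)/3 ≈ 3.7370

f''(x) = 2*(3*x^3 - 12*x^2 - 36*x + 16)/(x^6 + 12*x^4 + 48*x^2 + 64)
Second-derivative test at each critical point:
  f''(-1.0704) = 0.5447 > 0 → local minimum
  f''(3.7370) = -0.0447 < 0 → local maximum

Critical points: x = 4/3 - 2*sqrt(13)/3 ≈ -1.0704 (local minimum); x = 4/3 + 2*sqrt(13)/3 ≈ 3.7370 (local maximum)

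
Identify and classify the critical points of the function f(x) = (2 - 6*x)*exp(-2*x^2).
f'(x) = 2*(4*x*(3*x - 1) - 3)*exp(-2*x^2)

Solve f'(x) = 0:
  f'(x) = (24*x^2 - 8*x - 6)·exp(-2*x^2) and exp(-2*x^2) > 0 for every x, so f'(x) = 0 ⇔ 24*x^2 - 8*x - 6 = 0.
  Factor: 24*x^2 - 8*x - 6 = 2*(12*x^2 - 4*x - 3); 12*x^2 - 4*x - 3 = 0 has no rational roots; quadratic formula: x = (4 ± √160)/24.
  ⇒ x = 1/6 - sqrt(10)/6 ≈ -0.3604, 1/6 + sqrt(10)/6 ≈ 0.6937

f''(x) = 8*(4*x^2*(1 - 3*x) + 9*x - 1)*exp(-2*x^2)
Second-derivative test at each critical point:
  f''(-0.3604) = -19.5112 < 0 → local maximum
  f''(0.6937) = 9.6626 > 0 → local minimum

Critical points: x = 1/6 - sqrt(10)/6 ≈ -0.3604 (local maximum); x = 1/6 + sqrt(10)/6 ≈ 0.6937 (local minimum)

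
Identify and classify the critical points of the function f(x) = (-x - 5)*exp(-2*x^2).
f'(x) = (4*x*(x + 5) - 1)*exp(-2*x^2)

Solve f'(x) = 0:
  f'(x) = (4*x^2 + 20*x - 1)·exp(-2*x^2) and exp(-2*x^2) > 0 for every x, so f'(x) = 0 ⇔ 4*x^2 + 20*x - 1 = 0.
  4*x^2 + 20*x - 1 = 0 has no rational roots; quadratic formula: x = (-20 ± √416)/8.
  ⇒ x = -sqrt(26)/2 - 5/2 ≈ -5.0495, -5/2 + sqrt(26)/2 ≈ 0.0495

f''(x) = 4*(-4*x^2*(x + 5) + 3*x + 5)*exp(-2*x^2)
Second-derivative test at each critical point:
  f''(-5.0495) = -1.454e-21 < 0 → local maximum
  f''(0.0495) = 20.2963 > 0 → local minimum

Critical points: x = -sqrt(26)/2 - 5/2 ≈ -5.0495 (local maximum); x = -5/2 + sqrt(26)/2 ≈ 0.0495 (local minimum)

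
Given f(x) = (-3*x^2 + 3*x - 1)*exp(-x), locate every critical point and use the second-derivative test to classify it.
f'(x) = (3*x^2 - 9*x + 4)*exp(-x)

Solve f'(x) = 0:
  f'(x) = (3*x^2 - 9*x + 4)·exp(-x) and exp(-x) > 0 for every x, so f'(x) = 0 ⇔ 3*x^2 - 9*x + 4 = 0.
  3*x^2 - 9*x + 4 = 0 has no rational roots; quadratic formula: x = (9 ± √33)/6.
  ⇒ x = 3/2 - sqrt(33)/6 ≈ 0.5426, sqrt(33)/6 + 3/2 ≈ 2.4574

f''(x) = (-3*x^2 + 15*x - 13)*exp(-x)
Second-derivative test at each critical point:
  f''(0.5426) = -3.3390 < 0 → local maximum
  f''(2.4574) = 0.4921 > 0 → local minimum

Critical points: x = 3/2 - sqrt(33)/6 ≈ 0.5426 (local maximum); x = sqrt(33)/6 + 3/2 ≈ 2.4574 (local minimum)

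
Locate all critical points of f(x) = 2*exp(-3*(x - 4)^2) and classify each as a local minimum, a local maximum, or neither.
f'(x) = 12*(4 - x)*exp(-3*(x - 4)^2)

Solve f'(x) = 0:
  f'(x) = (48 - 12*x)·exp(-3*(x - 4)^2) and exp(-3*(x - 4)^2) > 0 for every x, so f'(x) = 0 ⇔ 48 - 12*x = 0.
  Factor: 48 - 12*x = -12*(x - 4) = 0.
  ⇒ x = 4

f''(x) = 12*(6*(x - 4)^2 - 1)*exp(-3*(x - 4)^2)
Second-derivative test at each critical point:
  f''(4) = -12 < 0 → local maximum

Critical points: x = 4 (local maximum)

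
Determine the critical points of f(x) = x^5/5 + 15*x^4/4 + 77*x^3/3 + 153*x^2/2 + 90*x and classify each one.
f'(x) = x^4 + 15*x^3 + 77*x^2 + 153*x + 90

Solve f'(x) = 0:
  Factor: x^4 + 15*x^3 + 77*x^2 + 153*x + 90 = (x + 1)*(x + 3)*(x + 5)*(x + 6) = 0.
  ⇒ x = -6, -5, -3, -1

f''(x) = 4*x^3 + 45*x^2 + 154*x + 153
Second-derivative test at each critical point:
  f''(-6) = -15 < 0 → local maximum
  f''(-5) = 8 > 0 → local minimum
  f''(-3) = -12 < 0 → local maximum
  f''(-1) = 40 > 0 → local minimum

Critical points: x = -6 (local maximum); x = -5 (local minimum); x = -3 (local maximum); x = -1 (local minimum)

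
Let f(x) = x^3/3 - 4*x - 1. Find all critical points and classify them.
f'(x) = x^2 - 4

Solve f'(x) = 0:
  Factor: x^2 - 4 = (x - 2)*(x + 2) = 0.
  ⇒ x = -2, 2

f''(x) = 2*x
Second-derivative test at each critical point:
  f''(-2) = -4 < 0 → local maximum
  f''(2) = 4 > 0 → local minimum

Critical points: x = -2 (local maximum); x = 2 (local minimum)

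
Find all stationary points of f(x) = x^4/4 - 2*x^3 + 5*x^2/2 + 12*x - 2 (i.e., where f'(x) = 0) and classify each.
f'(x) = x^3 - 6*x^2 + 5*x + 12

Solve f'(x) = 0:
  Factor: x^3 - 6*x^2 + 5*x + 12 = (x - 4)*(x - 3)*(x + 1) = 0.
  ⇒ x = -1, 3, 4

f''(x) = 3*x^2 - 12*x + 5
Second-derivative test at each critical point:
  f''(-1) = 20 > 0 → local minimum
  f''(3) = -4 < 0 → local maximum
  f''(4) = 5 > 0 → local minimum

Critical points: x = -1 (local minimum); x = 3 (local maximum); x = 4 (local minimum)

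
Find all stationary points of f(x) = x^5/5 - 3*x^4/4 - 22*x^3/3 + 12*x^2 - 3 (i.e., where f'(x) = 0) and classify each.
f'(x) = x*(x^3 - 3*x^2 - 22*x + 24)

Solve f'(x) = 0:
  Factor: x^4 - 3*x^3 - 22*x^2 + 24*x = x*(x - 6)*(x - 1)*(x + 4) = 0.
  ⇒ x = -4, 0, 1, 6

f''(x) = 4*x^3 - 9*x^2 - 44*x + 24
Second-derivative test at each critical point:
  f''(-4) = -200 < 0 → local maximum
  f''(0) = 24 > 0 → local minimum
  f''(1) = -25 < 0 → local maximum
  f''(6) = 300 > 0 → local minimum

Critical points: x = -4 (local maximum); x = 0 (local minimum); x = 1 (local maximum); x = 6 (local minimum)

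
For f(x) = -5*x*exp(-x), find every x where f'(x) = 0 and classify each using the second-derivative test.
f'(x) = 5*(x - 1)*exp(-x)

Solve f'(x) = 0:
  f'(x) = (5*x - 5)·exp(-x) and exp(-x) > 0 for every x, so f'(x) = 0 ⇔ 5*x - 5 = 0.
  Factor: 5*x - 5 = 5*(x - 1) = 0.
  ⇒ x = 1

f''(x) = 5*(2 - x)*exp(-x)
Second-derivative test at each critical point:
  f''(1) = 1.8394 > 0 → local minimum

Critical points: x = 1 (local minimum)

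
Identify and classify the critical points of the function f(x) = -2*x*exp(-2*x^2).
f'(x) = 2*(4*x^2 - 1)*exp(-2*x^2)

Solve f'(x) = 0:
  f'(x) = (8*x^2 - 2)·exp(-2*x^2) and exp(-2*x^2) > 0 for every x, so f'(x) = 0 ⇔ 8*x^2 - 2 = 0.
  Factor: 8*x^2 - 2 = 2*(2*x - 1)*(2*x + 1) = 0.
  ⇒ x = -1/2, 1/2

f''(x) = (-32*x^3 + 24*x)*exp(-2*x^2)
Second-derivative test at each critical point:
  f''(-1/2) = -4.8522 < 0 → local maximum
  f''(1/2) = 4.8522 > 0 → local minimum

Critical points: x = -1/2 (local maximum); x = 1/2 (local minimum)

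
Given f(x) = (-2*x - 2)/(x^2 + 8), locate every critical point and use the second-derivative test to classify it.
f'(x) = 2*(-x^2 + 2*x*(x + 1) - 8)/(x^2 + 8)^2

Solve f'(x) = 0:
  f'(x) = 2*(x - 2)*(x + 4)/(x^2 + 8)^2; the denominator is positive wherever f is defined, so f'(x) = 0 ⇔ 2*x^2 + 4*x - 16 = 0.
  Factor: 2*x^2 + 4*x - 16 = 2*(x - 2)*(x + 4) = 0.
  ⇒ x = -4, 2

f''(x) = 4*(-4*x^2*(x + 1) + (3*x + 1)*(x^2 + 8))/(x^2 + 8)^3
Second-derivative test at each critical point:
  f''(-4) = -1/48 < 0 → local maximum
  f''(2) = 1/12 > 0 → local minimum

Critical points: x = -4 (local maximum); x = 2 (local minimum)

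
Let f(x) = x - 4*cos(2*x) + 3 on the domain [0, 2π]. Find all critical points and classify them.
f'(x) = 8*sin(2*x) + 1

Solve f'(x) = 0 on [0, 2π]:
  f'(x) = 0 ⇔ sin(2*x) = -1/8, i.e. 2*x = arcsin(-1/8) + 2nπ or 2*x = π − arcsin(-1/8) + 2nπ; keep the solutions lying in [0, 2π].
  ⇒ x = asin(1/8)/2 + pi/2 ≈ 1.6335, pi - asin(1/8)/2 ≈ 3.0789, asin(1/8)/2 + 3*pi/2 ≈ 4.7751, -asin(1/8)/2 + 2*pi ≈ 6.2205

f''(x) = 16*cos(2*x)
Second-derivative test at each critical point:
  f''(1.6335) = -15.8745 < 0 → local maximum
  f''(3.0789) = 15.8745 > 0 → local minimum
  f''(4.7751) = -15.8745 < 0 → local maximum
  f''(6.2205) = 15.8745 > 0 → local minimum

Critical points: x = asin(1/8)/2 + pi/2 ≈ 1.6335 (local maximum); x = pi - asin(1/8)/2 ≈ 3.0789 (local minimum); x = asin(1/8)/2 + 3*pi/2 ≈ 4.7751 (local maximum); x = -asin(1/8)/2 + 2*pi ≈ 6.2205 (local minimum)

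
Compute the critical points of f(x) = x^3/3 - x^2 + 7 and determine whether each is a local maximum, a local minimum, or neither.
f'(x) = x*(x - 2)

Solve f'(x) = 0:
  Factor: x^2 - 2*x = x*(x - 2) = 0.
  ⇒ x = 0, 2

f''(x) = 2*x - 2
Second-derivative test at each critical point:
  f''(0) = -2 < 0 → local maximum
  f''(2) = 2 > 0 → local minimum

Critical points: x = 0 (local maximum); x = 2 (local minimum)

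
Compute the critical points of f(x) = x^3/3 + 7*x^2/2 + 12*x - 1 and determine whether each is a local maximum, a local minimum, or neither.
f'(x) = x^2 + 7*x + 12

Solve f'(x) = 0:
  Factor: x^2 + 7*x + 12 = (x + 3)*(x + 4) = 0.
  ⇒ x = -4, -3

f''(x) = 2*x + 7
Second-derivative test at each critical point:
  f''(-4) = -1 < 0 → local maximum
  f''(-3) = 1 > 0 → local minimum

Critical points: x = -4 (local maximum); x = -3 (local minimum)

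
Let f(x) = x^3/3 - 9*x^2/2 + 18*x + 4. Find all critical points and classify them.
f'(x) = x^2 - 9*x + 18

Solve f'(x) = 0:
  Factor: x^2 - 9*x + 18 = (x - 6)*(x - 3) = 0.
  ⇒ x = 3, 6

f''(x) = 2*x - 9
Second-derivative test at each critical point:
  f''(3) = -3 < 0 → local maximum
  f''(6) = 3 > 0 → local minimum

Critical points: x = 3 (local maximum); x = 6 (local minimum)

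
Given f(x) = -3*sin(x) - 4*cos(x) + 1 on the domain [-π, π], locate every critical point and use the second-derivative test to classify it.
f'(x) = 4*sin(x) - 3*cos(x)

Solve f'(x) = 0 on [-π, π]:
  f'(x) = 0 ⇔ -3*cos(x) = -4*sin(x) ⇔ tan(x) = 3/4, i.e. x = arctan(3/4) + nπ; keep the solutions lying in [-π, π].
  ⇒ x = -pi + atan(3/4) ≈ -2.4981, atan(3/4) ≈ 0.6435

f''(x) = 3*sin(x) + 4*cos(x)
Second-derivative test at each critical point:
  f''(-2.4981) = -5 < 0 → local maximum
  f''(0.6435) = 5 > 0 → local minimum

Critical points: x = -pi + atan(3/4) ≈ -2.4981 (local maximum); x = atan(3/4) ≈ 0.6435 (local minimum)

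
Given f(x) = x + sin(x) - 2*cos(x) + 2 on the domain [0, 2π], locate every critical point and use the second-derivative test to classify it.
f'(x) = 2*sin(x) + cos(x) + 1

Solve f'(x) = 0 on [0, 2π]:
  f'(x) = 0 ⇔ 2*sin(x) + cos(x) = -1. Write the left side as R·cos(x + φ) with R = √(1² + (-2)²) = sqrt(5), cos φ = sqrt(5)/5, sin φ = -2*sqrt(5)/5; then cos(x + φ) = -sqrt(5)/5. Solve for x and keep the solutions lying in [0, 2π].
  ⇒ x = pi ≈ 3.1416, -atan(4/3) + 2*pi ≈ 5.3559

f''(x) = -sin(x) + 2*cos(x)
Second-derivative test at each critical point:
  f''(3.1416) = -2 < 0 → local maximum
  f''(5.3559) = 2 > 0 → local minimum

Critical points: x = pi ≈ 3.1416 (local maximum); x = -atan(4/3) + 2*pi ≈ 5.3559 (local minimum)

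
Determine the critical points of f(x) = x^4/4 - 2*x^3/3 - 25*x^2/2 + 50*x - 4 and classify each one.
f'(x) = x^3 - 2*x^2 - 25*x + 50

Solve f'(x) = 0:
  Factor: x^3 - 2*x^2 - 25*x + 50 = (x - 5)*(x - 2)*(x + 5) = 0.
  ⇒ x = -5, 2, 5

f''(x) = 3*x^2 - 4*x - 25
Second-derivative test at each critical point:
  f''(-5) = 70 > 0 → local minimum
  f''(2) = -21 < 0 → local maximum
  f''(5) = 30 > 0 → local minimum

Critical points: x = -5 (local minimum); x = 2 (local maximum); x = 5 (local minimum)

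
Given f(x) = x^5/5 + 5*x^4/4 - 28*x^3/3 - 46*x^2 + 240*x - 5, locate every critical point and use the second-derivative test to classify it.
f'(x) = x^4 + 5*x^3 - 28*x^2 - 92*x + 240

Solve f'(x) = 0:
  Factor: x^4 + 5*x^3 - 28*x^2 - 92*x + 240 = (x - 4)*(x - 2)*(x + 5)*(x + 6) = 0.
  ⇒ x = -6, -5, 2, 4

f''(x) = 4*x^3 + 15*x^2 - 56*x - 92
Second-derivative test at each critical point:
  f''(-6) = -80 < 0 → local maximum
  f''(-5) = 63 > 0 → local minimum
  f''(2) = -112 < 0 → local maximum
  f''(4) = 180 > 0 → local minimum

Critical points: x = -6 (local maximum); x = -5 (local minimum); x = 2 (local maximum); x = 4 (local minimum)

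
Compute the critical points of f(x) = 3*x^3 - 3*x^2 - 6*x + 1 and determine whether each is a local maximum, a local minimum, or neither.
f'(x) = 9*x^2 - 6*x - 6

Solve f'(x) = 0:
  Factor: 9*x^2 - 6*x - 6 = 3*(3*x^2 - 2*x - 2); 3*x^2 - 2*x - 2 = 0 has no rational roots; quadratic formula: x = (2 ± √28)/6.
  ⇒ x = 1/3 - sqrt(7)/3 ≈ -0.5486, 1/3 + sqrt(7)/3 ≈ 1.2153

f''(x) = 18*x - 6
Second-derivative test at each critical point:
  f''(-0.5486) = -15.8745 < 0 → local maximum
  f''(1.2153) = 15.8745 > 0 → local minimum

Critical points: x = 1/3 - sqrt(7)/3 ≈ -0.5486 (local maximum); x = 1/3 + sqrt(7)/3 ≈ 1.2153 (local minimum)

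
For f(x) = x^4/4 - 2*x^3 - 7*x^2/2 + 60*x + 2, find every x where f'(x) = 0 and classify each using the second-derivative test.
f'(x) = x^3 - 6*x^2 - 7*x + 60

Solve f'(x) = 0:
  Factor: x^3 - 6*x^2 - 7*x + 60 = (x - 5)*(x - 4)*(x + 3) = 0.
  ⇒ x = -3, 4, 5

f''(x) = 3*x^2 - 12*x - 7
Second-derivative test at each critical point:
  f''(-3) = 56 > 0 → local minimum
  f''(4) = -7 < 0 → local maximum
  f''(5) = 8 > 0 → local minimum

Critical points: x = -3 (local minimum); x = 4 (local maximum); x = 5 (local minimum)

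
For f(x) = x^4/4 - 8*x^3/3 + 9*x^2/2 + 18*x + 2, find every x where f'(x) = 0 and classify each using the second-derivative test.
f'(x) = x^3 - 8*x^2 + 9*x + 18

Solve f'(x) = 0:
  Factor: x^3 - 8*x^2 + 9*x + 18 = (x - 6)*(x - 3)*(x + 1) = 0.
  ⇒ x = -1, 3, 6

f''(x) = 3*x^2 - 16*x + 9
Second-derivative test at each critical point:
  f''(-1) = 28 > 0 → local minimum
  f''(3) = -12 < 0 → local maximum
  f''(6) = 21 > 0 → local minimum

Critical points: x = -1 (local minimum); x = 3 (local maximum); x = 6 (local minimum)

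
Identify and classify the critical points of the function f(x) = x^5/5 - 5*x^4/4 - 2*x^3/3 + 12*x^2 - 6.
f'(x) = x*(x^3 - 5*x^2 - 2*x + 24)

Solve f'(x) = 0:
  Factor: x^4 - 5*x^3 - 2*x^2 + 24*x = x*(x - 4)*(x - 3)*(x + 2) = 0.
  ⇒ x = -2, 0, 3, 4

f''(x) = 4*x^3 - 15*x^2 - 4*x + 24
Second-derivative test at each critical point:
  f''(-2) = -60 < 0 → local maximum
  f''(0) = 24 > 0 → local minimum
  f''(3) = -15 < 0 → local maximum
  f''(4) = 24 > 0 → local minimum

Critical points: x = -2 (local maximum); x = 0 (local minimum); x = 3 (local maximum); x = 4 (local minimum)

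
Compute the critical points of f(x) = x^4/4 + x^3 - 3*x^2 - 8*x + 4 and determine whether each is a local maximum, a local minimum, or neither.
f'(x) = x^3 + 3*x^2 - 6*x - 8

Solve f'(x) = 0:
  Factor: x^3 + 3*x^2 - 6*x - 8 = (x - 2)*(x + 1)*(x + 4) = 0.
  ⇒ x = -4, -1, 2

f''(x) = 3*x^2 + 6*x - 6
Second-derivative test at each critical point:
  f''(-4) = 18 > 0 → local minimum
  f''(-1) = -9 < 0 → local maximum
  f''(2) = 18 > 0 → local minimum

Critical points: x = -4 (local minimum); x = -1 (local maximum); x = 2 (local minimum)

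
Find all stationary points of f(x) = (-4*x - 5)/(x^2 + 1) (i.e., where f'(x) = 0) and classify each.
f'(x) = 2*(2*x^2 + 5*x - 2)/(x^4 + 2*x^2 + 1)

Solve f'(x) = 0:
  f'(x) = 2*(2*x^2 + 5*x - 2)/(x^2 + 1)^2; the denominator is positive wherever f is defined, so f'(x) = 0 ⇔ 4*x^2 + 10*x - 4 = 0.
  Factor: 4*x^2 + 10*x - 4 = 2*(2*x^2 + 5*x - 2); 2*x^2 + 5*x - 2 = 0 has no rational roots; quadratic formula: x = (-5 ± √41)/4.
  ⇒ x = -sqrt(41)/4 - 5/4 ≈ -2.8508, -5/4 + sqrt(41)/4 ≈ 0.3508

f''(x) = 2*(-4*x^2*(4*x + 5) + (12*x + 5)*(x^2 + 1))/(x^2 + 1)^3
Second-derivative test at each critical point:
  f''(-2.8508) = -0.1537 < 0 → local maximum
  f''(0.3508) = 10.1537 > 0 → local minimum

Critical points: x = -sqrt(41)/4 - 5/4 ≈ -2.8508 (local maximum); x = -5/4 + sqrt(41)/4 ≈ 0.3508 (local minimum)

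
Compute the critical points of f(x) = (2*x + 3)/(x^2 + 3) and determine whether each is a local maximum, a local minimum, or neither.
f'(x) = 2*(-x^2 - 3*x + 3)/(x^4 + 6*x^2 + 9)

Solve f'(x) = 0:
  f'(x) = -2*(x^2 + 3*x - 3)/(x^2 + 3)^2; the denominator is positive wherever f is defined, so f'(x) = 0 ⇔ -2*x^2 - 6*x + 6 = 0.
  Factor: -2*x^2 - 6*x + 6 = -2*(x^2 + 3*x - 3); x^2 + 3*x - 3 = 0 has no rational roots; quadratic formula: x = (-3 ± √21)/2.
  ⇒ x = -sqrt(21)/2 - 3/2 ≈ -3.7913, -3/2 + sqrt(21)/2 ≈ 0.7913

f''(x) = 2*(4*x^2*(2*x + 3) - 3*(2*x + 1)*(x^2 + 3))/(x^2 + 3)^3
Second-derivative test at each critical point:
  f''(-3.7913) = 0.0304 > 0 → local minimum
  f''(0.7913) = -0.6970 < 0 → local maximum

Critical points: x = -sqrt(21)/2 - 3/2 ≈ -3.7913 (local minimum); x = -3/2 + sqrt(21)/2 ≈ 0.7913 (local maximum)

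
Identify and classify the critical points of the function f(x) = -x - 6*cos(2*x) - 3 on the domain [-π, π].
f'(x) = 12*sin(2*x) - 1

Solve f'(x) = 0 on [-π, π]:
  f'(x) = 0 ⇔ sin(2*x) = 1/12, i.e. 2*x = arcsin(1/12) + 2nπ or 2*x = π − arcsin(1/12) + 2nπ; keep the solutions lying in [-π, π].
  ⇒ x = -pi + asin(1/12)/2 ≈ -3.0999, -pi/2 - asin(1/12)/2 ≈ -1.6125, asin(1/12)/2 ≈ 0.0417, -asin(1/12)/2 + pi/2 ≈ 1.5291

f''(x) = 24*cos(2*x)
Second-derivative test at each critical point:
  f''(-3.0999) = 23.9165 > 0 → local minimum
  f''(-1.6125) = -23.9165 < 0 → local maximum
  f''(0.0417) = 23.9165 > 0 → local minimum
  f''(1.5291) = -23.9165 < 0 → local maximum

Critical points: x = -pi + asin(1/12)/2 ≈ -3.0999 (local minimum); x = -pi/2 - asin(1/12)/2 ≈ -1.6125 (local maximum); x = asin(1/12)/2 ≈ 0.0417 (local minimum); x = -asin(1/12)/2 + pi/2 ≈ 1.5291 (local maximum)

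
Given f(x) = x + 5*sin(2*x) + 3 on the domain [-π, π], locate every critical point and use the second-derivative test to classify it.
f'(x) = 10*cos(2*x) + 1

Solve f'(x) = 0 on [-π, π]:
  f'(x) = 0 ⇔ cos(2*x) = -1/10, i.e. 2*x = ±arccos(-1/10) + 2nπ; keep the solutions lying in [-π, π].
  ⇒ x = -pi + acos(-1/10)/2 ≈ -2.3061, -acos(-1/10)/2 ≈ -0.8355, acos(-1/10)/2 ≈ 0.8355, pi - acos(-1/10)/2 ≈ 2.3061

f''(x) = -20*sin(2*x)
Second-derivative test at each critical point:
  f''(-2.3061) = -19.8997 < 0 → local maximum
  f''(-0.8355) = 19.8997 > 0 → local minimum
  f''(0.8355) = -19.8997 < 0 → local maximum
  f''(2.3061) = 19.8997 > 0 → local minimum

Critical points: x = -pi + acos(-1/10)/2 ≈ -2.3061 (local maximum); x = -acos(-1/10)/2 ≈ -0.8355 (local minimum); x = acos(-1/10)/2 ≈ 0.8355 (local maximum); x = pi - acos(-1/10)/2 ≈ 2.3061 (local minimum)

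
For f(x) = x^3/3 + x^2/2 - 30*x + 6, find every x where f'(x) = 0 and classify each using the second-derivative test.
f'(x) = x^2 + x - 30

Solve f'(x) = 0:
  Factor: x^2 + x - 30 = (x - 5)*(x + 6) = 0.
  ⇒ x = -6, 5

f''(x) = 2*x + 1
Second-derivative test at each critical point:
  f''(-6) = -11 < 0 → local maximum
  f''(5) = 11 > 0 → local minimum

Critical points: x = -6 (local maximum); x = 5 (local minimum)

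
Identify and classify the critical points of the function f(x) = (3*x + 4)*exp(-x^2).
f'(x) = (-2*x*(3*x + 4) + 3)*exp(-x^2)

Solve f'(x) = 0:
  f'(x) = (-6*x^2 - 8*x + 3)·exp(-x^2) and exp(-x^2) > 0 for every x, so f'(x) = 0 ⇔ -6*x^2 - 8*x + 3 = 0.
  6*x^2 + 8*x - 3 = 0 has no rational roots; quadratic formula: x = (-8 ± √136)/12.
  ⇒ x = -sqrt(34)/6 - 2/3 ≈ -1.6385, -2/3 + sqrt(34)/6 ≈ 0.3052

f''(x) = 2*(2*x^2*(3*x + 4) - 9*x - 4)*exp(-x^2)
Second-derivative test at each critical point:
  f''(-1.6385) = 0.7959 > 0 → local minimum
  f''(0.3052) = -10.6250 < 0 → local maximum

Critical points: x = -sqrt(34)/6 - 2/3 ≈ -1.6385 (local minimum); x = -2/3 + sqrt(34)/6 ≈ 0.3052 (local maximum)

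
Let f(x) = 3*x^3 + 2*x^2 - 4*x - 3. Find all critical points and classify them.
f'(x) = 9*x^2 + 4*x - 4

Solve f'(x) = 0:
  9*x^2 + 4*x - 4 = 0 has no rational roots; quadratic formula: x = (-4 ± √160)/18.
  ⇒ x = -2*sqrt(10)/9 - 2/9 ≈ -0.9250, -2/9 + 2*sqrt(10)/9 ≈ 0.4805

f''(x) = 18*x + 4
Second-derivative test at each critical point:
  f''(-0.9250) = -12.6491 < 0 → local maximum
  f''(0.4805) = 12.6491 > 0 → local minimum

Critical points: x = -2*sqrt(10)/9 - 2/9 ≈ -0.9250 (local maximum); x = -2/9 + 2*sqrt(10)/9 ≈ 0.4805 (local minimum)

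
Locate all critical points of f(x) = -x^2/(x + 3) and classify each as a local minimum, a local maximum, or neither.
f'(x) = x*(-x - 6)/(x + 3)^2

Solve f'(x) = 0:
  f'(x) = -x*(x + 6)/(x + 3)^2; the denominator is positive wherever f is defined, so f'(x) = 0 ⇔ -x^2 - 6*x = 0.
  Factor: -x^2 - 6*x = -x*(x + 6) = 0.
  ⇒ x = -6, 0

f''(x) = -18/(x^3 + 9*x^2 + 27*x + 27)
Second-derivative test at each critical point:
  f''(-6) = 2/3 > 0 → local minimum
  f''(0) = -2/3 < 0 → local maximum

Critical points: x = -6 (local minimum); x = 0 (local maximum)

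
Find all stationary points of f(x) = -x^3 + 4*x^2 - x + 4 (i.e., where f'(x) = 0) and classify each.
f'(x) = -3*x^2 + 8*x - 1

Solve f'(x) = 0:
  3*x^2 - 8*x + 1 = 0 has no rational roots; quadratic formula: x = (8 ± √52)/6.
  ⇒ x = 4/3 - sqrt(13)/3 ≈ 0.1315, sqrt(13)/3 + 4/3 ≈ 2.5352

f''(x) = 8 - 6*x
Second-derivative test at each critical point:
  f''(0.1315) = 7.2111 > 0 → local minimum
  f''(2.5352) = -7.2111 < 0 → local maximum

Critical points: x = 4/3 - sqrt(13)/3 ≈ 0.1315 (local minimum); x = sqrt(13)/3 + 4/3 ≈ 2.5352 (local maximum)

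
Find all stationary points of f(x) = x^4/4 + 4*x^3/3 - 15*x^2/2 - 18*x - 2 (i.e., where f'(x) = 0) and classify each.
f'(x) = x^3 + 4*x^2 - 15*x - 18

Solve f'(x) = 0:
  Factor: x^3 + 4*x^2 - 15*x - 18 = (x - 3)*(x + 1)*(x + 6) = 0.
  ⇒ x = -6, -1, 3

f''(x) = 3*x^2 + 8*x - 15
Second-derivative test at each critical point:
  f''(-6) = 45 > 0 → local minimum
  f''(-1) = -20 < 0 → local maximum
  f''(3) = 36 > 0 → local minimum

Critical points: x = -6 (local minimum); x = -1 (local maximum); x = 3 (local minimum)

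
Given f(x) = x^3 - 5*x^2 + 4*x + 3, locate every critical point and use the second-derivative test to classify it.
f'(x) = 3*x^2 - 10*x + 4

Solve f'(x) = 0:
  3*x^2 - 10*x + 4 = 0 has no rational roots; quadratic formula: x = (10 ± √52)/6.
  ⇒ x = 5/3 - sqrt(13)/3 ≈ 0.4648, sqrt(13)/3 + 5/3 ≈ 2.8685

f''(x) = 6*x - 10
Second-derivative test at each critical point:
  f''(0.4648) = -7.2111 < 0 → local maximum
  f''(2.8685) = 7.2111 > 0 → local minimum

Critical points: x = 5/3 - sqrt(13)/3 ≈ 0.4648 (local maximum); x = sqrt(13)/3 + 5/3 ≈ 2.8685 (local minimum)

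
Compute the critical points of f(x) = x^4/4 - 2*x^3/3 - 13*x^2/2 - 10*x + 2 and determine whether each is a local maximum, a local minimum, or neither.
f'(x) = x^3 - 2*x^2 - 13*x - 10

Solve f'(x) = 0:
  Factor: x^3 - 2*x^2 - 13*x - 10 = (x - 5)*(x + 1)*(x + 2) = 0.
  ⇒ x = -2, -1, 5

f''(x) = 3*x^2 - 4*x - 13
Second-derivative test at each critical point:
  f''(-2) = 7 > 0 → local minimum
  f''(-1) = -6 < 0 → local maximum
  f''(5) = 42 > 0 → local minimum

Critical points: x = -2 (local minimum); x = -1 (local maximum); x = 5 (local minimum)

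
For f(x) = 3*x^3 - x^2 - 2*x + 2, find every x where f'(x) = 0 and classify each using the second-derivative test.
f'(x) = 9*x^2 - 2*x - 2

Solve f'(x) = 0:
  9*x^2 - 2*x - 2 = 0 has no rational roots; quadratic formula: x = (2 ± √76)/18.
  ⇒ x = 1/9 - sqrt(19)/9 ≈ -0.3732, 1/9 + sqrt(19)/9 ≈ 0.5954

f''(x) = 18*x - 2
Second-derivative test at each critical point:
  f''(-0.3732) = -8.7178 < 0 → local maximum
  f''(0.5954) = 8.7178 > 0 → local minimum

Critical points: x = 1/9 - sqrt(19)/9 ≈ -0.3732 (local maximum); x = 1/9 + sqrt(19)/9 ≈ 0.5954 (local minimum)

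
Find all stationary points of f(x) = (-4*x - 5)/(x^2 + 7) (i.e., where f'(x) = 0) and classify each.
f'(x) = 2*(2*x^2 + 5*x - 14)/(x^4 + 14*x^2 + 49)

Solve f'(x) = 0:
  f'(x) = 2*(2*x^2 + 5*x - 14)/(x^2 + 7)^2; the denominator is positive wherever f is defined, so f'(x) = 0 ⇔ 4*x^2 + 10*x - 28 = 0.
  Factor: 4*x^2 + 10*x - 28 = 2*(2*x^2 + 5*x - 14); 2*x^2 + 5*x - 14 = 0 has no rational roots; quadratic formula: x = (-5 ± √137)/4.
  ⇒ x = -sqrt(137)/4 - 5/4 ≈ -4.1762, -5/4 + sqrt(137)/4 ≈ 1.6762

f''(x) = 2*(-4*x^2*(4*x + 5) + (12*x + 5)*(x^2 + 7))/(x^2 + 7)^3
Second-derivative test at each critical point:
  f''(-4.1762) = -0.0392 < 0 → local maximum
  f''(1.6762) = 0.2433 > 0 → local minimum

Critical points: x = -sqrt(137)/4 - 5/4 ≈ -4.1762 (local maximum); x = -5/4 + sqrt(137)/4 ≈ 1.6762 (local minimum)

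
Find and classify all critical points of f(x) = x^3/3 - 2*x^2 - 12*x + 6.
f'(x) = x^2 - 4*x - 12

Solve f'(x) = 0:
  Factor: x^2 - 4*x - 12 = (x - 6)*(x + 2) = 0.
  ⇒ x = -2, 6

f''(x) = 2*x - 4
Second-derivative test at each critical point:
  f''(-2) = -8 < 0 → local maximum
  f''(6) = 8 > 0 → local minimum

Critical points: x = -2 (local maximum); x = 6 (local minimum)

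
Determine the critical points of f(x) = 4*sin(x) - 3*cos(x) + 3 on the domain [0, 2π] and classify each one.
f'(x) = 3*sin(x) + 4*cos(x)

Solve f'(x) = 0 on [0, 2π]:
  f'(x) = 0 ⇔ 4*cos(x) = -3*sin(x) ⇔ tan(x) = -4/3, i.e. x = arctan(-4/3) + nπ; keep the solutions lying in [0, 2π].
  ⇒ x = pi - atan(4/3) ≈ 2.2143, -atan(4/3) + 2*pi ≈ 5.3559

f''(x) = -4*sin(x) + 3*cos(x)
Second-derivative test at each critical point:
  f''(2.2143) = -5 < 0 → local maximum
  f''(5.3559) = 5 > 0 → local minimum

Critical points: x = pi - atan(4/3) ≈ 2.2143 (local maximum); x = -atan(4/3) + 2*pi ≈ 5.3559 (local minimum)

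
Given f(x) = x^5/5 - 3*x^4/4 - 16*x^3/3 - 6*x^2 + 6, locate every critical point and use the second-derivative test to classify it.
f'(x) = x*(x^3 - 3*x^2 - 16*x - 12)

Solve f'(x) = 0:
  Factor: x^4 - 3*x^3 - 16*x^2 - 12*x = x*(x - 6)*(x + 1)*(x + 2) = 0.
  ⇒ x = -2, -1, 0, 6

f''(x) = 4*x^3 - 9*x^2 - 32*x - 12
Second-derivative test at each critical point:
  f''(-2) = -16 < 0 → local maximum
  f''(-1) = 7 > 0 → local minimum
  f''(0) = -12 < 0 → local maximum
  f''(6) = 336 > 0 → local minimum

Critical points: x = -2 (local maximum); x = -1 (local minimum); x = 0 (local maximum); x = 6 (local minimum)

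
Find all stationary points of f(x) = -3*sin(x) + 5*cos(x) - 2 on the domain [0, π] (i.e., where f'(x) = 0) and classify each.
f'(x) = -5*sin(x) - 3*cos(x)

Solve f'(x) = 0 on [0, π]:
  f'(x) = 0 ⇔ -3*cos(x) = 5*sin(x) ⇔ tan(x) = -3/5, i.e. x = arctan(-3/5) + nπ; keep the solutions lying in [0, π].
  ⇒ x = pi - atan(3/5) ≈ 2.6012

f''(x) = 3*sin(x) - 5*cos(x)
Second-derivative test at each critical point:
  f''(2.6012) = 5.8310 > 0 → local minimum

Critical points: x = pi - atan(3/5) ≈ 2.6012 (local minimum)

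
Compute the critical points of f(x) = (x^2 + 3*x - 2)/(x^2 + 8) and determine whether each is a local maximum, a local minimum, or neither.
f'(x) = (-3*x^2 + 20*x + 24)/(x^4 + 16*x^2 + 64)

Solve f'(x) = 0:
  f'(x) = -(3*x^2 - 20*x - 24)/(x^2 + 8)^2; the denominator is positive wherever f is defined, so f'(x) = 0 ⇔ -3*x^2 + 20*x + 24 = 0.
  3*x^2 - 20*x - 24 = 0 has no rational roots; quadratic formula: x = (20 ± √688)/6.
  ⇒ x = 10/3 - 2*sqrt(43)/3 ≈ -1.0383, 10/3 + 2*sqrt(43)/3 ≈ 7.7050

f''(x) = 2*(3*x^3 - 30*x^2 - 72*x + 80)/(x^6 + 24*x^4 + 192*x^2 + 512)
Second-derivative test at each critical point:
  f''(-1.0383) = 0.3183 > 0 → local minimum
  f''(7.7050) = -0.0058 < 0 → local maximum

Critical points: x = 10/3 - 2*sqrt(43)/3 ≈ -1.0383 (local minimum); x = 10/3 + 2*sqrt(43)/3 ≈ 7.7050 (local maximum)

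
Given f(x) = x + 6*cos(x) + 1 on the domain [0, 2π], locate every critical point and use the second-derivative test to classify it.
f'(x) = 1 - 6*sin(x)

Solve f'(x) = 0 on [0, 2π]:
  f'(x) = 0 ⇔ sin(x) = 1/6, i.e. x = arcsin(1/6) + 2nπ or x = π − arcsin(1/6) + 2nπ; keep the solutions lying in [0, 2π].
  ⇒ x = asin(1/6) ≈ 0.1674, pi - asin(1/6) ≈ 2.9741

f''(x) = -6*cos(x)
Second-derivative test at each critical point:
  f''(0.1674) = -5.9161 < 0 → local maximum
  f''(2.9741) = 5.9161 > 0 → local minimum

Critical points: x = asin(1/6) ≈ 0.1674 (local maximum); x = pi - asin(1/6) ≈ 2.9741 (local minimum)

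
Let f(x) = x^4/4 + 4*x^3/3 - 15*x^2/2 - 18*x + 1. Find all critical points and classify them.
f'(x) = x^3 + 4*x^2 - 15*x - 18

Solve f'(x) = 0:
  Factor: x^3 + 4*x^2 - 15*x - 18 = (x - 3)*(x + 1)*(x + 6) = 0.
  ⇒ x = -6, -1, 3

f''(x) = 3*x^2 + 8*x - 15
Second-derivative test at each critical point:
  f''(-6) = 45 > 0 → local minimum
  f''(-1) = -20 < 0 → local maximum
  f''(3) = 36 > 0 → local minimum

Critical points: x = -6 (local minimum); x = -1 (local maximum); x = 3 (local minimum)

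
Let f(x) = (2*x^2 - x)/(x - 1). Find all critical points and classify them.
f'(x) = (2*x^2 - 4*x + 1)/(x^2 - 2*x + 1)

Solve f'(x) = 0:
  f'(x) = (2*x^2 - 4*x + 1)/(x - 1)^2; the denominator is positive wherever f is defined, so f'(x) = 0 ⇔ 2*x^2 - 4*x + 1 = 0.
  2*x^2 - 4*x + 1 = 0 has no rational roots; quadratic formula: x = (4 ± √8)/4.
  ⇒ x = 1 - sqrt(2)/2 ≈ 0.2929, sqrt(2)/2 + 1 ≈ 1.7071

f''(x) = 2/(x^3 - 3*x^2 + 3*x - 1)
Second-derivative test at each critical point:
  f''(0.2929) = -5.6569 < 0 → local maximum
  f''(1.7071) = 5.6569 > 0 → local minimum

Critical points: x = 1 - sqrt(2)/2 ≈ 0.2929 (local maximum); x = sqrt(2)/2 + 1 ≈ 1.7071 (local minimum)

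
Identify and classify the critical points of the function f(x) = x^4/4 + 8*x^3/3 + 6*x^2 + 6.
f'(x) = x*(x^2 + 8*x + 12)

Solve f'(x) = 0:
  Factor: x^3 + 8*x^2 + 12*x = x*(x + 2)*(x + 6) = 0.
  ⇒ x = -6, -2, 0

f''(x) = 3*x^2 + 16*x + 12
Second-derivative test at each critical point:
  f''(-6) = 24 > 0 → local minimum
  f''(-2) = -8 < 0 → local maximum
  f''(0) = 12 > 0 → local minimum

Critical points: x = -6 (local minimum); x = -2 (local maximum); x = 0 (local minimum)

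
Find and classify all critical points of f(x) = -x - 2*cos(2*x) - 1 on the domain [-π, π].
f'(x) = 4*sin(2*x) - 1

Solve f'(x) = 0 on [-π, π]:
  f'(x) = 0 ⇔ sin(2*x) = 1/4, i.e. 2*x = arcsin(1/4) + 2nπ or 2*x = π − arcsin(1/4) + 2nπ; keep the solutions lying in [-π, π].
  ⇒ x = -pi + asin(1/4)/2 ≈ -3.0153, -pi/2 - asin(1/4)/2 ≈ -1.6971, asin(1/4)/2 ≈ 0.1263, -asin(1/4)/2 + pi/2 ≈ 1.4445

f''(x) = 8*cos(2*x)
Second-derivative test at each critical point:
  f''(-3.0153) = 7.7460 > 0 → local minimum
  f''(-1.6971) = -7.7460 < 0 → local maximum
  f''(0.1263) = 7.7460 > 0 → local minimum
  f''(1.4445) = -7.7460 < 0 → local maximum

Critical points: x = -pi + asin(1/4)/2 ≈ -3.0153 (local minimum); x = -pi/2 - asin(1/4)/2 ≈ -1.6971 (local maximum); x = asin(1/4)/2 ≈ 0.1263 (local minimum); x = -asin(1/4)/2 + pi/2 ≈ 1.4445 (local maximum)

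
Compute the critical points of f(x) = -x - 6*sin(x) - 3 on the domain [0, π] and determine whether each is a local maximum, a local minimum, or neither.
f'(x) = -6*cos(x) - 1

Solve f'(x) = 0 on [0, π]:
  f'(x) = 0 ⇔ cos(x) = -1/6, i.e. x = ±arccos(-1/6) + 2nπ; keep the solutions lying in [0, π].
  ⇒ x = acos(-1/6) ≈ 1.7382

f''(x) = 6*sin(x)
Second-derivative test at each critical point:
  f''(1.7382) = 5.9161 > 0 → local minimum

Critical points: x = acos(-1/6) ≈ 1.7382 (local minimum)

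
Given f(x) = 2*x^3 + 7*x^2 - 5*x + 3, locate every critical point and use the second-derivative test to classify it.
f'(x) = 6*x^2 + 14*x - 5

Solve f'(x) = 0:
  6*x^2 + 14*x - 5 = 0 has no rational roots; quadratic formula: x = (-14 ± √316)/12.
  ⇒ x = -sqrt(79)/6 - 7/6 ≈ -2.6480, -7/6 + sqrt(79)/6 ≈ 0.3147

f''(x) = 12*x + 14
Second-derivative test at each critical point:
  f''(-2.6480) = -17.7764 < 0 → local maximum
  f''(0.3147) = 17.7764 > 0 → local minimum

Critical points: x = -sqrt(79)/6 - 7/6 ≈ -2.6480 (local maximum); x = -7/6 + sqrt(79)/6 ≈ 0.3147 (local minimum)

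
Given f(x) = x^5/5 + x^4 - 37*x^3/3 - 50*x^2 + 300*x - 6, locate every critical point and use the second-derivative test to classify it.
f'(x) = x^4 + 4*x^3 - 37*x^2 - 100*x + 300

Solve f'(x) = 0:
  Factor: x^4 + 4*x^3 - 37*x^2 - 100*x + 300 = (x - 5)*(x - 2)*(x + 5)*(x + 6) = 0.
  ⇒ x = -6, -5, 2, 5

f''(x) = 4*x^3 + 12*x^2 - 74*x - 100
Second-derivative test at each critical point:
  f''(-6) = -88 < 0 → local maximum
  f''(-5) = 70 > 0 → local minimum
  f''(2) = -168 < 0 → local maximum
  f''(5) = 330 > 0 → local minimum

Critical points: x = -6 (local maximum); x = -5 (local minimum); x = 2 (local maximum); x = 5 (local minimum)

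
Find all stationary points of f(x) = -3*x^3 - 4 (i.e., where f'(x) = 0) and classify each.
f'(x) = -9*x^2

Solve f'(x) = 0:
  ⇒ x = 0

f''(x) = -18*x
Second-derivative test at each critical point:
  f''(0) = 0, so the second-derivative test is inconclusive; use the first-derivative test: f'(-1/4) = -0.5625, f'(1/4) = -0.5625 — f' is negative on both sides (no sign change) → neither a local maximum nor a local minimum

Critical points: x = 0 (neither)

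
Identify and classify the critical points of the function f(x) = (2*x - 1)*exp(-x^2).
f'(x) = 2*(-x*(2*x - 1) + 1)*exp(-x^2)

Solve f'(x) = 0:
  f'(x) = (-4*x^2 + 2*x + 2)·exp(-x^2) and exp(-x^2) > 0 for every x, so f'(x) = 0 ⇔ -4*x^2 + 2*x + 2 = 0.
  Factor: -4*x^2 + 2*x + 2 = -2*(x - 1)*(2*x + 1) = 0.
  ⇒ x = -1/2, 1

f''(x) = 2*(2*x^2*(2*x - 1) - 6*x + 1)*exp(-x^2)
Second-derivative test at each critical point:
  f''(-1/2) = 4.6728 > 0 → local minimum
  f''(1) = -2.2073 < 0 → local maximum

Critical points: x = -1/2 (local minimum); x = 1 (local maximum)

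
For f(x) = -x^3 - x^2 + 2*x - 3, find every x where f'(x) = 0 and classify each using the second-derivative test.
f'(x) = -3*x^2 - 2*x + 2

Solve f'(x) = 0:
  3*x^2 + 2*x - 2 = 0 has no rational roots; quadratic formula: x = (-2 ± √28)/6.
  ⇒ x = -sqrt(7)/3 - 1/3 ≈ -1.2153, -1/3 + sqrt(7)/3 ≈ 0.5486

f''(x) = -6*x - 2
Second-derivative test at each critical point:
  f''(-1.2153) = 5.2915 > 0 → local minimum
  f''(0.5486) = -5.2915 < 0 → local maximum

Critical points: x = -sqrt(7)/3 - 1/3 ≈ -1.2153 (local minimum); x = -1/3 + sqrt(7)/3 ≈ 0.5486 (local maximum)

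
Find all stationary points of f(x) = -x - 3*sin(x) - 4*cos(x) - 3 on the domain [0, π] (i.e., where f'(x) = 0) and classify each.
f'(x) = 4*sin(x) - 3*cos(x) - 1

Solve f'(x) = 0 on [0, π]:
  f'(x) = 0 ⇔ 4*sin(x) - 3*cos(x) = 1. Write the left side as R·cos(x + φ) with R = √((-3)² + (-4)²) = 5, cos φ = -3/5, sin φ = -4/5; then cos(x + φ) = 1/5. Solve for x and keep the solutions lying in [0, π].
  ⇒ x = atan((4 + 6*sqrt(6))/(-3 + 8*sqrt(6))) ≈ 0.8449

f''(x) = 3*sin(x) + 4*cos(x)
Second-derivative test at each critical point:
  f''(0.8449) = 4.8990 > 0 → local minimum

Critical points: x = atan((4 + 6*sqrt(6))/(-3 + 8*sqrt(6))) ≈ 0.8449 (local minimum)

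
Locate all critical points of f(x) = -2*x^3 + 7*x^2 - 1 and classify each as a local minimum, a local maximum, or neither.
f'(x) = 2*x*(7 - 3*x)

Solve f'(x) = 0:
  Factor: -6*x^2 + 14*x = -2*x*(3*x - 7) = 0.
  ⇒ x = 0, 7/3

f''(x) = 14 - 12*x
Second-derivative test at each critical point:
  f''(0) = 14 > 0 → local minimum
  f''(7/3) = -14 < 0 → local maximum

Critical points: x = 0 (local minimum); x = 7/3 (local maximum)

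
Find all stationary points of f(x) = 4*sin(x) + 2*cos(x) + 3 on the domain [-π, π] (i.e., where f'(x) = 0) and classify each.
f'(x) = -2*sin(x) + 4*cos(x)

Solve f'(x) = 0 on [-π, π]:
  f'(x) = 0 ⇔ 4*cos(x) = 2*sin(x) ⇔ tan(x) = 2, i.e. x = arctan(2) + nπ; keep the solutions lying in [-π, π].
  ⇒ x = -pi + atan(2) ≈ -2.0344, atan(2) ≈ 1.1071

f''(x) = -4*sin(x) - 2*cos(x)
Second-derivative test at each critical point:
  f''(-2.0344) = 4.4721 > 0 → local minimum
  f''(1.1071) = -4.4721 < 0 → local maximum

Critical points: x = -pi + atan(2) ≈ -2.0344 (local minimum); x = atan(2) ≈ 1.1071 (local maximum)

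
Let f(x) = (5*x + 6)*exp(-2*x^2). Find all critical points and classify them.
f'(x) = (-4*x*(5*x + 6) + 5)*exp(-2*x^2)

Solve f'(x) = 0:
  f'(x) = (-20*x^2 - 24*x + 5)·exp(-2*x^2) and exp(-2*x^2) > 0 for every x, so f'(x) = 0 ⇔ -20*x^2 - 24*x + 5 = 0.
  20*x^2 + 24*x - 5 = 0 has no rational roots; quadratic formula: x = (-24 ± √976)/40.
  ⇒ x = -sqrt(61)/10 - 3/5 ≈ -1.3810, -3/5 + sqrt(61)/10 ≈ 0.1810

f''(x) = 4*(4*x^2*(5*x + 6) - 15*x - 6)*exp(-2*x^2)
Second-derivative test at each critical point:
  f''(-1.3810) = 0.6889 > 0 → local minimum
  f''(0.1810) = -29.2591 < 0 → local maximum

Critical points: x = -sqrt(61)/10 - 3/5 ≈ -1.3810 (local minimum); x = -3/5 + sqrt(61)/10 ≈ 0.1810 (local maximum)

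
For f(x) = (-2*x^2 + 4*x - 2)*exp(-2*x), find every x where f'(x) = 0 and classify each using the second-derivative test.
f'(x) = 4*(x^2 - 3*x + 2)*exp(-2*x)

Solve f'(x) = 0:
  f'(x) = (4*x^2 - 12*x + 8)·exp(-2*x) and exp(-2*x) > 0 for every x, so f'(x) = 0 ⇔ 4*x^2 - 12*x + 8 = 0.
  Factor: 4*x^2 - 12*x + 8 = 4*(x - 2)*(x - 1) = 0.
  ⇒ x = 1, 2

f''(x) = 4*(-2*x^2 + 8*x - 7)*exp(-2*x)
Second-derivative test at each critical point:
  f''(1) = -0.5413 < 0 → local maximum
  f''(2) = 0.0733 > 0 → local minimum

Critical points: x = 1 (local maximum); x = 2 (local minimum)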